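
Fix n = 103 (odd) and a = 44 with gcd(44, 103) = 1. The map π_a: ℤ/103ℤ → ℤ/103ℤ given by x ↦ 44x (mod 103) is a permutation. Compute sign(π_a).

-1

Orbit of 47 under x↦44x: [47, 8, 43, 38, 24, 26, 11]… (length divides ord_103(44)).
Decompose π into cycles: lengths [102, 1] (2 cycles, including the fixed point 0).
103 − 2 = 101 transpositions; sign(π) = (−1)^101 = -1.
Zolotarev: (44|103) = -1, matching the cycle-count sign.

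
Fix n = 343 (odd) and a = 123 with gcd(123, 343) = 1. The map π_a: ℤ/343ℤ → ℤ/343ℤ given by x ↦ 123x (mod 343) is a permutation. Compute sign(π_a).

+1

Trace 123: π^k(123) = [123, 37, 92, 340, 317, 232, 67] for k=0..6.
Cycle lengths of π_123 on ℤ/343ℤ: [147, 147, 21, 21, 3, 3, 1]; 7 cycles in total.
7 cycles on 343: each ℓ→(−1)^(ℓ−1), product (−1)^336 = +1.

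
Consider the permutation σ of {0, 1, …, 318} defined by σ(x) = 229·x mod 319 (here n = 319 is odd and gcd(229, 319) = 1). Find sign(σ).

-1

Orbit of 247 under x↦229x: [247, 100, 251, 59, 113, 38, 89]… (length divides ord_319(229)).
Cycle type of π: 140×2 + 28 + 5×2 + 1; total 6 cycles.
319 − 6 = 313 transpositions; sign(π) = (−1)^313 = -1.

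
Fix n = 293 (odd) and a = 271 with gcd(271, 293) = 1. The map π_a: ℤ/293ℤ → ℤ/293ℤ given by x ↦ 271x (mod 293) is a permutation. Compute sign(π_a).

+1

Trace 258: π^k(258) = [258, 184, 54, 277, 59, 167, 135] for k=0..6.
π_271 has 3 disjoint cycles with lengths [146, 146, 1] on {0,…,292}.
sign(π) = (−1)^{n − #cycles} = (−1)^{293−3} = (−1)^290 = +1.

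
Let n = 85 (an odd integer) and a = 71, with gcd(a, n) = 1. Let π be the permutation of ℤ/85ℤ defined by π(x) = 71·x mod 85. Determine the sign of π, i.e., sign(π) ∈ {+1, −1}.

Orbit of 6 under x↦71x: [6, 1, 71, 26, 61, 81, 56]… (length divides ord_85(71)).
Cycle lengths of π_71 on ℤ/85ℤ: [16, 16, 16, 16, 16, 1, 1, 1, 1, 1]; 10 cycles in total.
n − c = 85 − 10 = 75; sign = (−1)^75 = -1.
The Jacobi symbol (71|85) = -1 (Zolotarev) agrees.

-1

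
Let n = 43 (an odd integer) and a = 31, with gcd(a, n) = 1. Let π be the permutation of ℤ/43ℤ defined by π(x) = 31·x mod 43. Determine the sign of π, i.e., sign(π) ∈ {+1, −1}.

+1

Orbit of 16 under x↦31x: [16, 23, 25, 1, 31, 15, 35]… (length divides ord_43(31)).
The orbit structure of x ↦ 31x mod 43: 3 orbits of sizes [21, 21, 1].
43 − 3 = 40 transpositions; sign(π) = (−1)^40 = +1.
Check: (31/43) = +1 by Zolotarev.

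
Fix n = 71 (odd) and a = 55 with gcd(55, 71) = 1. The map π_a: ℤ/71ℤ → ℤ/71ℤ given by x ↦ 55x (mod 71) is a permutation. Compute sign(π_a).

-1

Trace 26: π^k(26) = [26, 10, 53, 4, 7, 30, 17] for k=0..6.
Cycle lengths of π_55 on ℤ/71ℤ: [70, 1]; 2 cycles in total.
71 − 2 = 69 transpositions; sign(π) = (−1)^69 = -1.
Check: (55/71) = -1 by Zolotarev.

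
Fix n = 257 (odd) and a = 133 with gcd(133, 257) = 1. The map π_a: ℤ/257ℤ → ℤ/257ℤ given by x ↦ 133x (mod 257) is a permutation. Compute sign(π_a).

Orbit of 234 under x↦133x: [234, 25, 241, 185, 190, 84, 121]… (length divides ord_257(133)).
The orbit structure of x ↦ 133x mod 257: 3 orbits of sizes [128, 128, 1].
With 3 cycles on 257 points, sign = (−1)^{257−3} = +1.

+1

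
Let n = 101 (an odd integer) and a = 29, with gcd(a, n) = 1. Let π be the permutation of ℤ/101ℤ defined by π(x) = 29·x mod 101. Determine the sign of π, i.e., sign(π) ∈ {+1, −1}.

-1

Orbit of 42 under x↦29x: [42, 6, 73, 97, 86, 70, 10]… (length divides ord_101(29)).
Cycle lengths of π_29 on ℤ/101ℤ: [100, 1]; 2 cycles in total.
Σ(ℓ_i−1) = 101−2 = 99; sign = (−1)^99 = -1.
The Jacobi symbol (29|101) = -1 (Zolotarev) agrees.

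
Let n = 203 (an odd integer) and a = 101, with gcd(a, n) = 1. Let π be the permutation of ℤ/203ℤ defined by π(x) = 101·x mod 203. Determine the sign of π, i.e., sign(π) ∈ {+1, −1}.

Start at x=160: 160 → 123 → 40 → 183 → 10 → 198 → 104 → … (one orbit).
π_101 has 5 disjoint cycles with lengths [84, 84, 28, 6, 1] on {0,…,202}.
With 5 cycles on 203 points, sign = (−1)^{203−5} = +1.
Via Zolotarev, sign(π_{101}) = (101|203) = +1.

+1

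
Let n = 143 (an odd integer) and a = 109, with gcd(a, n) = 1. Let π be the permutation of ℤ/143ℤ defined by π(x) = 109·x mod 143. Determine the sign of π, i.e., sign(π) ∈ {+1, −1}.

+1

Trace 109: π^k(109) = [109, 12, 21, 1] for k=0..3.
Cycle type of π: 4×33 + 2×5 + 1; total 39 cycles.
n − c = 143 − 39 = 104; sign = (−1)^104 = +1.
Check: (109/143) = +1 by Zolotarev.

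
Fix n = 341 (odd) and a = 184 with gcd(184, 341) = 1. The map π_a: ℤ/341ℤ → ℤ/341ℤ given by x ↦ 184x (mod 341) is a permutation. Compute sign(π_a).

+1

Trace 157: π^k(157) = [157, 244, 225, 139, 1, 184, 97] for k=0..6.
35 cycles of lengths [10, 10, 10, 10, 10, 10, 10, 10, 10, 10, 10, 10, 10, 10, 10, 10, 10, 10, 10, 10, 10, 10, 10, 10, 10, 10, 10, 10, 10, 10, 10, 10, 10, 10, 1].
With 35 cycles on 341 points, sign = (−1)^{341−35} = +1.
Via Zolotarev, sign(π_{184}) = (184|341) = +1.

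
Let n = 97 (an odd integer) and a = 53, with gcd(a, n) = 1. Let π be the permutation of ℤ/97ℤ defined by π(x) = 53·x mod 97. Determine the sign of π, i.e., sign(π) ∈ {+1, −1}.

+1

Orbit of 95 under x↦53x: [95, 88, 8, 36, 65, 50, 31]… (length divides ord_97(53)).
Cycle lengths of π_53 on ℤ/97ℤ: [48, 48, 1]; 3 cycles in total.
n − c = 97 − 3 = 94; sign = (−1)^94 = +1.
Zolotarev: (53|97) = +1, matching the cycle-count sign.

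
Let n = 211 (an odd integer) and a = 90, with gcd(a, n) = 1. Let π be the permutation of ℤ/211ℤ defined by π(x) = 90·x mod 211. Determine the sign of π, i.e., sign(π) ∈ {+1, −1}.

-1

Trace 40: π^k(40) = [40, 13, 115, 11, 146, 58, 156] for k=0..6.
π_90 has 4 disjoint cycles with lengths [70, 70, 70, 1] on {0,…,210}.
Σ(ℓ_i−1) = 211−4 = 207; sign = (−1)^207 = -1.
Zolotarev: (90|211) = -1, matching the cycle-count sign.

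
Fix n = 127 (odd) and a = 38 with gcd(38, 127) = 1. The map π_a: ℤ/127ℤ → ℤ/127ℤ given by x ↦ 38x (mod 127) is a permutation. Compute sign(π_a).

Orbit of 4 under x↦38x: [4, 25, 61, 32, 73, 107, 2]… (length divides ord_127(38)).
π_38 has 7 disjoint cycles with lengths [21, 21, 21, 21, 21, 21, 1] on {0,…,126}.
With 7 cycles on 127 points, sign = (−1)^{127−7} = +1.
The Jacobi symbol (38|127) = +1 (Zolotarev) agrees.

+1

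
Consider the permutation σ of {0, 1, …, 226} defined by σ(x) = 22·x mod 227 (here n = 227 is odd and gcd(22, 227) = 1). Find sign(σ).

Orbit of 204 under x↦22x: [204, 175, 218, 29, 184, 189, 72]… (length divides ord_227(22)).
2 cycles of lengths [226, 1].
sign(π) = (−1)^{n − #cycles} = (−1)^{227−2} = (−1)^225 = -1.

-1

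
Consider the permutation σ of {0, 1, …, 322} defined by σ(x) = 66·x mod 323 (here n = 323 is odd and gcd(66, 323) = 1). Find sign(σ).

+1

Start at x=169: 169 → 172 → 47 → 195 → 273 → 253 → 225 → … (one orbit).
Decompose π into cycles: lengths [72, 72, 72, 72, 9, 9, 8, 8, 1] (9 cycles, including the fixed point 0).
With 9 cycles on 323 points, sign = (−1)^{323−9} = +1.
Via Zolotarev, sign(π_{66}) = (66|323) = +1.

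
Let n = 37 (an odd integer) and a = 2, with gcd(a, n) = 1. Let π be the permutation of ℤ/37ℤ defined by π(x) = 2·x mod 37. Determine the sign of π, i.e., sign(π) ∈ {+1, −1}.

-1

Orbit of 23 under x↦2x: [23, 9, 18, 36, 35, 33, 29]… (length divides ord_37(2)).
π_2 has 2 disjoint cycles with lengths [36, 1] on {0,…,36}.
Σ(ℓ_i−1) = 37−2 = 35; sign = (−1)^35 = -1.
The Jacobi symbol (2|37) = -1 (Zolotarev) agrees.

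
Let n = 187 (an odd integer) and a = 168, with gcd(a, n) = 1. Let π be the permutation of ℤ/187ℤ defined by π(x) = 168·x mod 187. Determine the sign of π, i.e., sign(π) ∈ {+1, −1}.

Start at x=4: 4 → 111 → 135 → 53 → 115 → 59 → 1 → … (one orbit).
π_168 has 9 disjoint cycles with lengths [40, 40, 40, 40, 8, 8, 5, 5, 1] on {0,…,186}.
9 cycles on 187: each ℓ→(−1)^(ℓ−1), product (−1)^178 = +1.
(168|187)_J = +1 (Zolotarev's lemma cross-check).

+1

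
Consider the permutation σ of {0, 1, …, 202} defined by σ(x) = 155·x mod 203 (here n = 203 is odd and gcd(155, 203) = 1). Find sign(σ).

-1

Start at x=183: 183 → 148 → 1 → 155 → 71 → 43 → 169 → … (one orbit).
π_155 has 14 disjoint cycles with lengths [28, 28, 28, 28, 28, 28, 28, 1, 1, 1, 1, 1, 1, 1] on {0,…,202}.
With 14 cycles on 203 points, sign = (−1)^{203−14} = -1.
The Jacobi symbol (155|203) = -1 (Zolotarev) agrees.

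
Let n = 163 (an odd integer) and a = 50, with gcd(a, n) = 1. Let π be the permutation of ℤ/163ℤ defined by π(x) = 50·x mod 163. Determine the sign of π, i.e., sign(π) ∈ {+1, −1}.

Orbit of 13 under x↦50x: [13, 161, 63, 53, 42, 144, 28]… (length divides ord_163(50)).
π_50 has 2 disjoint cycles with lengths [162, 1] on {0,…,162}.
2 cycles on 163: each ℓ→(−1)^(ℓ−1), product (−1)^161 = -1.

-1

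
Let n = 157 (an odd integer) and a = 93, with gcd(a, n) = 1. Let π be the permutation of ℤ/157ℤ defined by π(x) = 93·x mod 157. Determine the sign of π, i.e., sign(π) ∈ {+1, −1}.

+1

Orbit of 93 under x↦93x: [93, 14, 46, 39, 16, 75, 67]… (length divides ord_157(93)).
π_93 has 13 disjoint cycles with lengths [13, 13, 13, 13, 13, 13, 13, 13, 13, 13, 13, 13, 1] on {0,…,156}.
With 13 cycles on 157 points, sign = (−1)^{157−13} = +1.
Zolotarev: (93|157) = +1, matching the cycle-count sign.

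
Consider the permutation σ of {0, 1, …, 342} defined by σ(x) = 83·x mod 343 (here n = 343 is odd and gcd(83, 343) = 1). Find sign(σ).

-1

Trace 160: π^k(160) = [160, 246, 181, 274, 104, 57, 272] for k=0..6.
π_83 has 10 disjoint cycles with lengths [98, 98, 98, 14, 14, 14, 2, 2, 2, 1] on {0,…,342}.
Σ(ℓ_i−1) = 343−10 = 333; sign = (−1)^333 = -1.
(83|343)_J = -1 (Zolotarev's lemma cross-check).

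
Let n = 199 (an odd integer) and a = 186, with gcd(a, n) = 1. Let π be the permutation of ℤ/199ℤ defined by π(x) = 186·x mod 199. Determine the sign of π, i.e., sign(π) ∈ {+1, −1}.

-1

Trace 32: π^k(32) = [32, 181, 35, 142, 144, 118, 58] for k=0..6.
π_186 has 2 disjoint cycles with lengths [198, 1] on {0,…,198}.
sign(π) = (−1)^{n − #cycles} = (−1)^{199−2} = (−1)^197 = -1.
Check: (186/199) = -1 by Zolotarev.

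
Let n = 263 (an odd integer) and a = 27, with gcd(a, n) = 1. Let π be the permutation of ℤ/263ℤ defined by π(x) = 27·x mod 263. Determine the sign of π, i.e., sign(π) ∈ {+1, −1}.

Orbit of 192 under x↦27x: [192, 187, 52, 89, 36, 183, 207]… (length divides ord_263(27)).
Decompose π into cycles: lengths [131, 131, 1] (3 cycles, including the fixed point 0).
Σ(ℓ_i−1) = 263−3 = 260; sign = (−1)^260 = +1.
Check: (27/263) = +1 by Zolotarev.

+1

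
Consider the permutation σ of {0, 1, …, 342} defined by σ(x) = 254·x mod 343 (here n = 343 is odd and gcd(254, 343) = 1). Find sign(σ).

Start at x=95: 95 → 120 → 296 → 67 → 211 → 86 → 235 → … (one orbit).
Decompose π into cycles: lengths [147, 147, 21, 21, 3, 3, 1] (7 cycles, including the fixed point 0).
343 − 7 = 336 transpositions; sign(π) = (−1)^336 = +1.
Via Zolotarev, sign(π_{254}) = (254|343) = +1.

+1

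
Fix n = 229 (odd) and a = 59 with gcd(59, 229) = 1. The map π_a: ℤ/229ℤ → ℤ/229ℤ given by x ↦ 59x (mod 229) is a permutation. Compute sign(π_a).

Trace 204: π^k(204) = [204, 128, 224, 163, 228, 170, 183] for k=0..6.
The orbit structure of x ↦ 59x mod 229: 2 orbits of sizes [228, 1].
With 2 cycles on 229 points, sign = (−1)^{229−2} = -1.
Via Zolotarev, sign(π_{59}) = (59|229) = -1.

-1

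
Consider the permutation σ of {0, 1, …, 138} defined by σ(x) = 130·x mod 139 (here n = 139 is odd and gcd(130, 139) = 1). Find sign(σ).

-1

Trace 33: π^k(33) = [33, 120, 32, 129, 90, 24, 62] for k=0..6.
2 cycles of lengths [138, 1].
2 cycles on 139: each ℓ→(−1)^(ℓ−1), product (−1)^137 = -1.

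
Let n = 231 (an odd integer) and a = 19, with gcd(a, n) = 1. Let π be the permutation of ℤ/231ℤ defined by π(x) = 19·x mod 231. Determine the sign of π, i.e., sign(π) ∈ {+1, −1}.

+1

Trace 148: π^k(148) = [148, 40, 67, 118, 163, 94, 169] for k=0..6.
Cycle type of π: 30×6 + 10×3 + 6×3 + 1×3; total 15 cycles.
With 15 cycles on 231 points, sign = (−1)^{231−15} = +1.
The Jacobi symbol (19|231) = +1 (Zolotarev) agrees.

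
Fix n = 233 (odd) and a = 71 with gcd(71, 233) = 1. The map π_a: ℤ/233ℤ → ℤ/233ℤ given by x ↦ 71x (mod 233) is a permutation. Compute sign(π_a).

Orbit of 63 under x↦71x: [63, 46, 4, 51, 126, 92, 8]… (length divides ord_233(71)).
Decompose π into cycles: lengths [29, 29, 29, 29, 29, 29, 29, 29, 1] (9 cycles, including the fixed point 0).
sign(π) = (−1)^{n − #cycles} = (−1)^{233−9} = (−1)^224 = +1.
The Jacobi symbol (71|233) = +1 (Zolotarev) agrees.

+1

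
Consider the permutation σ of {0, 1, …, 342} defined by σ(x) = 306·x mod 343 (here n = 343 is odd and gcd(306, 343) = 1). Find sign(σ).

-1

Start at x=181: 181 → 163 → 143 → 197 → 257 → 95 → 258 → … (one orbit).
4 cycles of lengths [294, 42, 6, 1].
sign(π) = (−1)^{n − #cycles} = (−1)^{343−4} = (−1)^339 = -1.
Via Zolotarev, sign(π_{306}) = (306|343) = -1.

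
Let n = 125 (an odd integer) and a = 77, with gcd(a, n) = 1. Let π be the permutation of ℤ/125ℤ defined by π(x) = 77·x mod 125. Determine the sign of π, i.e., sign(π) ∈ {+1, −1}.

Start at x=54: 54 → 33 → 41 → 32 → 89 → 103 → 56 → … (one orbit).
Decompose π into cycles: lengths [100, 20, 4, 1] (4 cycles, including the fixed point 0).
sign(π) = (−1)^{n − #cycles} = (−1)^{125−4} = (−1)^121 = -1.
Zolotarev: (77|125) = -1, matching the cycle-count sign.

-1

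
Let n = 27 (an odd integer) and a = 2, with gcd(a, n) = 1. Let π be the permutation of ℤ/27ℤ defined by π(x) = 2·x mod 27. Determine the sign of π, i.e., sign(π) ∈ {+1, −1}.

-1

Start at x=26: 26 → 25 → 23 → 19 → 11 → 22 → 17 → … (one orbit).
π_2 has 4 disjoint cycles with lengths [18, 6, 2, 1] on {0,…,26}.
With 4 cycles on 27 points, sign = (−1)^{27−4} = -1.
The Jacobi symbol (2|27) = -1 (Zolotarev) agrees.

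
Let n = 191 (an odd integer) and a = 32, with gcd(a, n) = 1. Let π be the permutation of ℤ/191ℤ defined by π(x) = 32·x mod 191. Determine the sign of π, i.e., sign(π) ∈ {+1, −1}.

+1

Orbit of 121 under x↦32x: [121, 52, 136, 150, 25, 36, 6]… (length divides ord_191(32)).
Decompose π into cycles: lengths [19, 19, 19, 19, 19, 19, 19, 19, 19, 19, 1] (11 cycles, including the fixed point 0).
With 11 cycles on 191 points, sign = (−1)^{191−11} = +1.
The Jacobi symbol (32|191) = +1 (Zolotarev) agrees.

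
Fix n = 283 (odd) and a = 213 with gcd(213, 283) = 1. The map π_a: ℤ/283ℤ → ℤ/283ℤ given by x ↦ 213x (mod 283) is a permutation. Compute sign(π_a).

-1

Start at x=255: 255 → 262 → 55 → 112 → 84 → 63 → 118 → … (one orbit).
The orbit structure of x ↦ 213x mod 283: 2 orbits of sizes [282, 1].
283 − 2 = 281 transpositions; sign(π) = (−1)^281 = -1.
Via Zolotarev, sign(π_{213}) = (213|283) = -1.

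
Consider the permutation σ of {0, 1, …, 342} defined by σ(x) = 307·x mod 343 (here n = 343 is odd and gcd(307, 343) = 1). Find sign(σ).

-1

Orbit of 286 under x↦307x: [286, 337, 216, 113, 48, 330, 125]… (length divides ord_343(307)).
Cycle type of π: 98×3 + 14×3 + 2×3 + 1; total 10 cycles.
With 10 cycles on 343 points, sign = (−1)^{343−10} = -1.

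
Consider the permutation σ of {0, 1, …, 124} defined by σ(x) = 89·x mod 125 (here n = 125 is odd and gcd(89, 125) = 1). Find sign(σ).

+1

Start at x=34: 34 → 26 → 64 → 71 → 69 → 16 → 49 → … (one orbit).
The orbit structure of x ↦ 89x mod 125: 7 orbits of sizes [50, 50, 10, 10, 2, 2, 1].
Σ(ℓ_i−1) = 125−7 = 118; sign = (−1)^118 = +1.
The Jacobi symbol (89|125) = +1 (Zolotarev) agrees.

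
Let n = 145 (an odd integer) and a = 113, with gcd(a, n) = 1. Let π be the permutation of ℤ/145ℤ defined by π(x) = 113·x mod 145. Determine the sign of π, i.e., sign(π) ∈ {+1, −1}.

+1

Start at x=36: 36 → 8 → 34 → 72 → 16 → 68 → 144 → … (one orbit).
Cycle type of π: 28×5 + 4 + 1; total 7 cycles.
7 cycles on 145: each ℓ→(−1)^(ℓ−1), product (−1)^138 = +1.
The Jacobi symbol (113|145) = +1 (Zolotarev) agrees.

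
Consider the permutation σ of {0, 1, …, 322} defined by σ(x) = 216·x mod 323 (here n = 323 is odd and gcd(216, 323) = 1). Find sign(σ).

Start at x=235: 235 → 49 → 248 → 273 → 182 → 229 → 45 → … (one orbit).
π_216 has 14 disjoint cycles with lengths [48, 48, 48, 48, 48, 48, 16, 3, 3, 3, 3, 3, 3, 1] on {0,…,322}.
Σ(ℓ_i−1) = 323−14 = 309; sign = (−1)^309 = -1.
Zolotarev: (216|323) = -1, matching the cycle-count sign.

-1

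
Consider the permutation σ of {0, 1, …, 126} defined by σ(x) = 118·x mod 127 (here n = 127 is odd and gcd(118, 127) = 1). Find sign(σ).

Trace 6: π^k(6) = [6, 73, 105, 71, 123, 36, 57] for k=0..6.
The orbit structure of x ↦ 118x mod 127: 2 orbits of sizes [126, 1].
2 cycles on 127: each ℓ→(−1)^(ℓ−1), product (−1)^125 = -1.
(118|127)_J = -1 (Zolotarev's lemma cross-check).

-1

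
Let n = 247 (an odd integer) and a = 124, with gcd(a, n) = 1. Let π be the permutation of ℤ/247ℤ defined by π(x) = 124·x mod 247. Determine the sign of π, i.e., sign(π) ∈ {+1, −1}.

Orbit of 144 under x↦124x: [144, 72, 36, 18, 9, 128, 64]… (length divides ord_247(124)).
Cycle type of π: 36×6 + 18 + 12 + 1; total 9 cycles.
247 − 9 = 238 transpositions; sign(π) = (−1)^238 = +1.
Via Zolotarev, sign(π_{124}) = (124|247) = +1.

+1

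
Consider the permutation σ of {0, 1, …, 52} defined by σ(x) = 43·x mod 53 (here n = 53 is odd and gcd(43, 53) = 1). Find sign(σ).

+1

Start at x=52: 52 → 10 → 6 → 46 → 17 → 42 → 4 → … (one orbit).
The orbit structure of x ↦ 43x mod 53: 3 orbits of sizes [26, 26, 1].
53 − 3 = 50 transpositions; sign(π) = (−1)^50 = +1.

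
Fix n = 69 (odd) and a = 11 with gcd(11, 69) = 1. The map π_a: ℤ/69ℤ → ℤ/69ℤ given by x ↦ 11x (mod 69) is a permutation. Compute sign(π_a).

Orbit of 52 under x↦11x: [52, 20, 13, 5, 55, 53, 31]… (length divides ord_69(11)).
Decompose π into cycles: lengths [22, 22, 22, 2, 1] (5 cycles, including the fixed point 0).
5 cycles on 69: each ℓ→(−1)^(ℓ−1), product (−1)^64 = +1.

+1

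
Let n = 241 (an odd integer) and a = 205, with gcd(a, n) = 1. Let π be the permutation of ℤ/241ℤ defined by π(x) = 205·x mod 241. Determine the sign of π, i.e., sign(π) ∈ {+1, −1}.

Trace 98: π^k(98) = [98, 87, 1, 205, 91] for k=0..4.
Decompose π into cycles: lengths [5, 5, 5, 5, 5, 5, 5, 5, 5, 5, 5, 5, 5, 5, 5, 5, 5, 5, 5, 5, 5, 5, 5, 5, 5, 5, 5, 5, 5, 5, 5, 5, 5, 5, 5, 5, 5, 5, 5, 5, 5, 5, 5, 5, 5, 5, 5, 5, 1] (49 cycles, including the fixed point 0).
Σ(ℓ_i−1) = 241−49 = 192; sign = (−1)^192 = +1.
The Jacobi symbol (205|241) = +1 (Zolotarev) agrees.

+1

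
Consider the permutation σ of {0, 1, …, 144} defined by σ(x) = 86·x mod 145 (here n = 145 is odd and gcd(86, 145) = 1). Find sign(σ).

+1

Orbit of 1 under x↦86x: [1, 86]… (length divides ord_145(86)).
π_86 has 75 disjoint cycles with lengths [2, 2, 2, 2, 2, 2, 2, 2, 2, 2, 2, 2, 2, 2, 2, 2, 2, 2, 2, 2, 2, 2, 2, 2, 2, 2, 2, 2, 2, 2, 2, 2, 2, 2, 2, 2, 2, 2, 2, 2, 2, 2, 2, 2, 2, 2, 2, 2, 2, 2, 2, 2, 2, 2, 2, 2, 2, 2, 2, 2, 2, 2, 2, 2, 2, 2, 2, 2, 2, 2, 1, 1, 1, 1, 1] on {0,…,144}.
145 − 75 = 70 transpositions; sign(π) = (−1)^70 = +1.
Zolotarev: (86|145) = +1, matching the cycle-count sign.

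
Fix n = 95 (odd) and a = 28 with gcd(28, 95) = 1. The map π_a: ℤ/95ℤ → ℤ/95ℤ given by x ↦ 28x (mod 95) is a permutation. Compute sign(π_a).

Start at x=93: 93 → 39 → 47 → 81 → 83 → 44 → 92 → … (one orbit).
Cycle type of π: 36×2 + 9×2 + 4 + 1; total 6 cycles.
n − c = 95 − 6 = 89; sign = (−1)^89 = -1.
Check: (28/95) = -1 by Zolotarev.

-1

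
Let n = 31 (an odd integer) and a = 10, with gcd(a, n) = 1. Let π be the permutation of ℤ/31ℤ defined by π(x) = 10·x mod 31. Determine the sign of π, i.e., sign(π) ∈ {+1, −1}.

+1

Start at x=25: 25 → 2 → 20 → 14 → 16 → 5 → 19 → … (one orbit).
The orbit structure of x ↦ 10x mod 31: 3 orbits of sizes [15, 15, 1].
sign(π) = (−1)^{n − #cycles} = (−1)^{31−3} = (−1)^28 = +1.
Via Zolotarev, sign(π_{10}) = (10|31) = +1.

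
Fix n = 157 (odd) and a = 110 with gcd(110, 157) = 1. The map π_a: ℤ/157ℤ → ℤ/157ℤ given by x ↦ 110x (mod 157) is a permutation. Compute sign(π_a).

Orbit of 10 under x↦110x: [10, 1, 110, 11, 111, 121, 122]… (length divides ord_157(110)).
π_110 has 3 disjoint cycles with lengths [78, 78, 1] on {0,…,156}.
sign(π) = (−1)^{n − #cycles} = (−1)^{157−3} = (−1)^154 = +1.
The Jacobi symbol (110|157) = +1 (Zolotarev) agrees.

+1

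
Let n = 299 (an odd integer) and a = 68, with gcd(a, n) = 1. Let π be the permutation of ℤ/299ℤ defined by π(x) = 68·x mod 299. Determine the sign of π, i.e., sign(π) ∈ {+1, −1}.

-1

Start at x=139: 139 → 183 → 185 → 22 → 1 → 68 → 139 (one orbit).
60 cycles of lengths [6, 6, 6, 6, 6, 6, 6, 6, 6, 6, 6, 6, 6, 6, 6, 6, 6, 6, 6, 6, 6, 6, 6, 6, 6, 6, 6, 6, 6, 6, 6, 6, 6, 6, 6, 6, 6, 6, 6, 6, 6, 6, 6, 6, 3, 3, 3, 3, 2, 2, 2, 2, 2, 2, 2, 2, 2, 2, 2, 1].
Σ(ℓ_i−1) = 299−60 = 239; sign = (−1)^239 = -1.
Via Zolotarev, sign(π_{68}) = (68|299) = -1.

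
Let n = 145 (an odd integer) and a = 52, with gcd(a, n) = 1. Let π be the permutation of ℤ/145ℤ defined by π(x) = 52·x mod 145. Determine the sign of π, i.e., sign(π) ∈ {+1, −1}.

Start at x=78: 78 → 141 → 82 → 59 → 23 → 36 → 132 → … (one orbit).
10 cycles of lengths [28, 28, 28, 28, 7, 7, 7, 7, 4, 1].
With 10 cycles on 145 points, sign = (−1)^{145−10} = -1.
(52|145)_J = -1 (Zolotarev's lemma cross-check).

-1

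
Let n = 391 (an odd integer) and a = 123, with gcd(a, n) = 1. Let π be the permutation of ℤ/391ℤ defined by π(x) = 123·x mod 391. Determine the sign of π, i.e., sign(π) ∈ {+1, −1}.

Trace 50: π^k(50) = [50, 285, 256, 208, 169, 64, 52] for k=0..6.
15 cycles of lengths [44, 44, 44, 44, 44, 44, 44, 44, 11, 11, 4, 4, 4, 4, 1].
With 15 cycles on 391 points, sign = (−1)^{391−15} = +1.
Via Zolotarev, sign(π_{123}) = (123|391) = +1.

+1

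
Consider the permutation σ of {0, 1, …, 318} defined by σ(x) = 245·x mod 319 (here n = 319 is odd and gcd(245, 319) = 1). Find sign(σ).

+1

Orbit of 262 under x↦245x: [262, 71, 169, 254, 25, 64, 49]… (length divides ord_319(245)).
9 cycles of lengths [70, 70, 70, 70, 14, 14, 5, 5, 1].
sign(π) = (−1)^{n − #cycles} = (−1)^{319−9} = (−1)^310 = +1.
Via Zolotarev, sign(π_{245}) = (245|319) = +1.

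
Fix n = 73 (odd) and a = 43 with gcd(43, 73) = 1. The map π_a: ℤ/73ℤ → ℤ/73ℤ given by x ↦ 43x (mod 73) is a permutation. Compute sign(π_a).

-1

Trace 43: π^k(43) = [43, 24, 10, 65, 21, 27, 66] for k=0..6.
Cycle type of π: 24×3 + 1; total 4 cycles.
4 cycles on 73: each ℓ→(−1)^(ℓ−1), product (−1)^69 = -1.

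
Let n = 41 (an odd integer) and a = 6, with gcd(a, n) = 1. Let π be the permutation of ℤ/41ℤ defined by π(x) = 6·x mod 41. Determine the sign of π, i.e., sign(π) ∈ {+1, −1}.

-1

Orbit of 22 under x↦6x: [22, 9, 13, 37, 17, 20, 38]… (length divides ord_41(6)).
The orbit structure of x ↦ 6x mod 41: 2 orbits of sizes [40, 1].
41 − 2 = 39 transpositions; sign(π) = (−1)^39 = -1.
(6|41)_J = -1 (Zolotarev's lemma cross-check).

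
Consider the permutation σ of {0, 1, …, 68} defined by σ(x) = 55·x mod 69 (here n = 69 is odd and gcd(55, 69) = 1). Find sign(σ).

+1

Trace 1: π^k(1) = [1, 55, 58, 16, 52, 31, 49] for k=0..6.
The orbit structure of x ↦ 55x mod 69: 9 orbits of sizes [11, 11, 11, 11, 11, 11, 1, 1, 1].
69 − 9 = 60 transpositions; sign(π) = (−1)^60 = +1.
Zolotarev: (55|69) = +1, matching the cycle-count sign.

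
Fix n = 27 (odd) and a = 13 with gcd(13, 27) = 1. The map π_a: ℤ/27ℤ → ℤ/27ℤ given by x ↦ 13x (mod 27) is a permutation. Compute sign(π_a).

+1

Orbit of 13 under x↦13x: [13, 7, 10, 22, 16, 19, 4]… (length divides ord_27(13)).
Cycle type of π: 9×2 + 3×2 + 1×3; total 7 cycles.
n − c = 27 − 7 = 20; sign = (−1)^20 = +1.
Zolotarev: (13|27) = +1, matching the cycle-count sign.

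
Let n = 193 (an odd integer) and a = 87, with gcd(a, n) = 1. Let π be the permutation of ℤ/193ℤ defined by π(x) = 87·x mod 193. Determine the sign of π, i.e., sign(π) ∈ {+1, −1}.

Trace 150: π^k(150) = [150, 119, 124, 173, 190, 125, 67] for k=0..6.
Cycle lengths of π_87 on ℤ/193ℤ: [64, 64, 64, 1]; 4 cycles in total.
sign(π) = (−1)^{n − #cycles} = (−1)^{193−4} = (−1)^189 = -1.

-1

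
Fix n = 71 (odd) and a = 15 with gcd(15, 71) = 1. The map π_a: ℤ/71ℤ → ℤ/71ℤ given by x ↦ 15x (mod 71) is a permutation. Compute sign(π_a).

Orbit of 10 under x↦15x: [10, 8, 49, 25, 20, 16, 27]… (length divides ord_71(15)).
The orbit structure of x ↦ 15x mod 71: 3 orbits of sizes [35, 35, 1].
sign(π) = (−1)^{n − #cycles} = (−1)^{71−3} = (−1)^68 = +1.
Check: (15/71) = +1 by Zolotarev.

+1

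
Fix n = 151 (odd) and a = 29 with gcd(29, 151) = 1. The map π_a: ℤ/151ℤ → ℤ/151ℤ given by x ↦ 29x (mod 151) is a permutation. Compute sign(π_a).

+1

Trace 84: π^k(84) = [84, 20, 127, 59, 50, 91, 72] for k=0..6.
Decompose π into cycles: lengths [25, 25, 25, 25, 25, 25, 1] (7 cycles, including the fixed point 0).
Σ(ℓ_i−1) = 151−7 = 144; sign = (−1)^144 = +1.
Via Zolotarev, sign(π_{29}) = (29|151) = +1.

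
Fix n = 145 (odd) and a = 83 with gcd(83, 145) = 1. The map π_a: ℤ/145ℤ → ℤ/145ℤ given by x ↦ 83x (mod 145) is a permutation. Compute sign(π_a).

Trace 112: π^k(112) = [112, 16, 23, 24, 107, 36, 88] for k=0..6.
10 cycles of lengths [28, 28, 28, 28, 7, 7, 7, 7, 4, 1].
10 cycles on 145: each ℓ→(−1)^(ℓ−1), product (−1)^135 = -1.
The Jacobi symbol (83|145) = -1 (Zolotarev) agrees.

-1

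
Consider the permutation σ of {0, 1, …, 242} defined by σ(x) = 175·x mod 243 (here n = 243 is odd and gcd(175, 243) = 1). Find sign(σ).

+1

Start at x=55: 55 → 148 → 142 → 64 → 22 → 205 → 154 → … (one orbit).
Decompose π into cycles: lengths [81, 81, 27, 27, 9, 9, 3, 3, 1, 1, 1] (11 cycles, including the fixed point 0).
11 cycles on 243: each ℓ→(−1)^(ℓ−1), product (−1)^232 = +1.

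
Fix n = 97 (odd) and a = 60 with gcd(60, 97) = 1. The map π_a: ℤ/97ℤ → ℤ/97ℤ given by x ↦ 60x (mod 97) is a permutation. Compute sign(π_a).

Orbit of 14 under x↦60x: [14, 64, 57, 25, 45, 81, 10]… (length divides ord_97(60)).
2 cycles of lengths [96, 1].
sign(π) = (−1)^{n − #cycles} = (−1)^{97−2} = (−1)^95 = -1.
Via Zolotarev, sign(π_{60}) = (60|97) = -1.

-1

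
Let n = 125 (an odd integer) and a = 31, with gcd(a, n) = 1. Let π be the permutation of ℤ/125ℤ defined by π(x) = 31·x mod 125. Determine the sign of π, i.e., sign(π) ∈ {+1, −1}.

Orbit of 121 under x↦31x: [121, 1, 31, 86, 41, 21, 26]… (length divides ord_125(31)).
Decompose π into cycles: lengths [25, 25, 25, 25, 5, 5, 5, 5, 1, 1, 1, 1, 1] (13 cycles, including the fixed point 0).
n − c = 125 − 13 = 112; sign = (−1)^112 = +1.
Via Zolotarev, sign(π_{31}) = (31|125) = +1.

+1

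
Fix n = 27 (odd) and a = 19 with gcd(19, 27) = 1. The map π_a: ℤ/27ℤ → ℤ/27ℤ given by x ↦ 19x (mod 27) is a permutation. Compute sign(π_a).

Orbit of 1 under x↦19x: [1, 19, 10]… (length divides ord_27(19)).
15 cycles of lengths [3, 3, 3, 3, 3, 3, 1, 1, 1, 1, 1, 1, 1, 1, 1].
n − c = 27 − 15 = 12; sign = (−1)^12 = +1.
Check: (19/27) = +1 by Zolotarev.

+1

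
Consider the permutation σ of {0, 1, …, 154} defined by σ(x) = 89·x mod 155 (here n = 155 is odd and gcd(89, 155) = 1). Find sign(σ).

Trace 66: π^k(66) = [66, 139, 126, 54, 1, 89, 16] for k=0..6.
The orbit structure of x ↦ 89x mod 155: 18 orbits of sizes [10, 10, 10, 10, 10, 10, 10, 10, 10, 10, 10, 10, 10, 10, 10, 2, 2, 1].
18 cycles on 155: each ℓ→(−1)^(ℓ−1), product (−1)^137 = -1.
The Jacobi symbol (89|155) = -1 (Zolotarev) agrees.

-1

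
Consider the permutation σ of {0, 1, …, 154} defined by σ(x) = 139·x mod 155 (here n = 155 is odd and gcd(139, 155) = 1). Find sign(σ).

Start at x=54: 54 → 66 → 29 → 1 → 139 → 101 → 89 → … (one orbit).
π_139 has 18 disjoint cycles with lengths [10, 10, 10, 10, 10, 10, 10, 10, 10, 10, 10, 10, 10, 10, 10, 2, 2, 1] on {0,…,154}.
18 cycles on 155: each ℓ→(−1)^(ℓ−1), product (−1)^137 = -1.
Check: (139/155) = -1 by Zolotarev.

-1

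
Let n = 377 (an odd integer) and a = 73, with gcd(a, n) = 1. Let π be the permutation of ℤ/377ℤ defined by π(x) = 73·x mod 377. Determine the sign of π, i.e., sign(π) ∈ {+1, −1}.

+1

Start at x=207: 207 → 31 → 1 → 73 → 51 → 330 → 339 → … (one orbit).
Cycle lengths of π_73 on ℤ/377ℤ: [28, 28, 28, 28, 28, 28, 28, 28, 28, 28, 28, 28, 28, 4, 4, 4, 1]; 17 cycles in total.
377 − 17 = 360 transpositions; sign(π) = (−1)^360 = +1.
The Jacobi symbol (73|377) = +1 (Zolotarev) agrees.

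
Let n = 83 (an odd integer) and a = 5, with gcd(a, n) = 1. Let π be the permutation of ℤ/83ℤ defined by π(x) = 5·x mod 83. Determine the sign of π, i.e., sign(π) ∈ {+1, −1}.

Orbit of 16 under x↦5x: [16, 80, 68, 8, 40, 34, 4]… (length divides ord_83(5)).
2 cycles of lengths [82, 1].
sign(π) = (−1)^{n − #cycles} = (−1)^{83−2} = (−1)^81 = -1.

-1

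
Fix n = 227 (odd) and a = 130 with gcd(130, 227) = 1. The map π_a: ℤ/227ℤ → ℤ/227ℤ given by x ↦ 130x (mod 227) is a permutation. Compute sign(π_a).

Orbit of 32 under x↦130x: [32, 74, 86, 57, 146, 139, 137]… (length divides ord_227(130)).
π_130 has 2 disjoint cycles with lengths [226, 1] on {0,…,226}.
Σ(ℓ_i−1) = 227−2 = 225; sign = (−1)^225 = -1.
Via Zolotarev, sign(π_{130}) = (130|227) = -1.

-1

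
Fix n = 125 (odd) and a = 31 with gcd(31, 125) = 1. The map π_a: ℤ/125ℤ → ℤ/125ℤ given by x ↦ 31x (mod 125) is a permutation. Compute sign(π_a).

+1

Start at x=11: 11 → 91 → 71 → 76 → 106 → 36 → 116 → … (one orbit).
Cycle type of π: 25×4 + 5×4 + 1×5; total 13 cycles.
n − c = 125 − 13 = 112; sign = (−1)^112 = +1.
Check: (31/125) = +1 by Zolotarev.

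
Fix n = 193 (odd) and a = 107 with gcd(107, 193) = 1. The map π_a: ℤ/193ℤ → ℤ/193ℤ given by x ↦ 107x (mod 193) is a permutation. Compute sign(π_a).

Orbit of 189 under x↦107x: [189, 151, 138, 98, 64, 93, 108]… (length divides ord_193(107)).
Cycle type of π: 96×2 + 1; total 3 cycles.
n − c = 193 − 3 = 190; sign = (−1)^190 = +1.
Check: (107/193) = +1 by Zolotarev.

+1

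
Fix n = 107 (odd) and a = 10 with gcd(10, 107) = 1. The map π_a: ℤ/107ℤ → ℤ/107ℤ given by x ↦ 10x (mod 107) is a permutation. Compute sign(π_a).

+1

Start at x=4: 4 → 40 → 79 → 41 → 89 → 34 → 19 → … (one orbit).
Decompose π into cycles: lengths [53, 53, 1] (3 cycles, including the fixed point 0).
107 − 3 = 104 transpositions; sign(π) = (−1)^104 = +1.
(10|107)_J = +1 (Zolotarev's lemma cross-check).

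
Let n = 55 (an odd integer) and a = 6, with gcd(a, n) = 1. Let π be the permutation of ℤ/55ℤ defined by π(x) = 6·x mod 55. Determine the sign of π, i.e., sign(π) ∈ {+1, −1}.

-1

Orbit of 26 under x↦6x: [26, 46, 1, 6, 36, 51, 31]… (length divides ord_55(6)).
Cycle type of π: 10×5 + 1×5; total 10 cycles.
Σ(ℓ_i−1) = 55−10 = 45; sign = (−1)^45 = -1.
Zolotarev: (6|55) = -1, matching the cycle-count sign.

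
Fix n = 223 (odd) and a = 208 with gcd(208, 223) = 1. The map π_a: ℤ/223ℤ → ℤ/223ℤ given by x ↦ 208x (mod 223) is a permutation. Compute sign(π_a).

Start at x=169: 169 → 141 → 115 → 59 → 7 → 118 → 14 → … (one orbit).
Decompose π into cycles: lengths [74, 74, 74, 1] (4 cycles, including the fixed point 0).
sign(π) = (−1)^{n − #cycles} = (−1)^{223−4} = (−1)^219 = -1.
Check: (208/223) = -1 by Zolotarev.

-1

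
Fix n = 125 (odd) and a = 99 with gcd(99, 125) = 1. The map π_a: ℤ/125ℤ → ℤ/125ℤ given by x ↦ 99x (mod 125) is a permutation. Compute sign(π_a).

+1

Trace 49: π^k(49) = [49, 101, 124, 26, 74, 76, 24] for k=0..6.
Cycle type of π: 10×10 + 2×12 + 1; total 23 cycles.
Σ(ℓ_i−1) = 125−23 = 102; sign = (−1)^102 = +1.
The Jacobi symbol (99|125) = +1 (Zolotarev) agrees.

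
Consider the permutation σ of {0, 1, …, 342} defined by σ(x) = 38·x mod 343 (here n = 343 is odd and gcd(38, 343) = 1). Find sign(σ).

Trace 43: π^k(43) = [43, 262, 9, 342, 305, 271, 8] for k=0..6.
Decompose π into cycles: lengths [294, 42, 6, 1] (4 cycles, including the fixed point 0).
343 − 4 = 339 transpositions; sign(π) = (−1)^339 = -1.
Zolotarev: (38|343) = -1, matching the cycle-count sign.

-1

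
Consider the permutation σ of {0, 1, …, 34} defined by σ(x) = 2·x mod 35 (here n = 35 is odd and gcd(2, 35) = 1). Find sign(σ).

Orbit of 29 under x↦2x: [29, 23, 11, 22, 9, 18, 1]… (length divides ord_35(2)).
Decompose π into cycles: lengths [12, 12, 4, 3, 3, 1] (6 cycles, including the fixed point 0).
6 cycles on 35: each ℓ→(−1)^(ℓ−1), product (−1)^29 = -1.

-1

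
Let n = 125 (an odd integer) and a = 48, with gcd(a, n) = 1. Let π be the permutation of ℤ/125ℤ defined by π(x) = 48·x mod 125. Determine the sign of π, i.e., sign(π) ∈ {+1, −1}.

-1

Start at x=33: 33 → 84 → 32 → 36 → 103 → 69 → 62 → … (one orbit).
The orbit structure of x ↦ 48x mod 125: 4 orbits of sizes [100, 20, 4, 1].
Σ(ℓ_i−1) = 125−4 = 121; sign = (−1)^121 = -1.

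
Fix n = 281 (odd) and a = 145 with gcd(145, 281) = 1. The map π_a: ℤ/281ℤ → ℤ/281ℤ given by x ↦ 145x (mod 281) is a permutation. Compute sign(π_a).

+1

Trace 16: π^k(16) = [16, 72, 43, 53, 98, 160, 158] for k=0..6.
Cycle lengths of π_145 on ℤ/281ℤ: [140, 140, 1]; 3 cycles in total.
With 3 cycles on 281 points, sign = (−1)^{281−3} = +1.
Zolotarev: (145|281) = +1, matching the cycle-count sign.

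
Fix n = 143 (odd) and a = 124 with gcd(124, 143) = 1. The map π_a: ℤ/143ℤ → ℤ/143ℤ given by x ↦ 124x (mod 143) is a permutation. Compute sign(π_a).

-1

Trace 102: π^k(102) = [102, 64, 71, 81, 34, 69, 119] for k=0..6.
Cycle lengths of π_124 on ℤ/143ℤ: [60, 60, 12, 5, 5, 1]; 6 cycles in total.
Σ(ℓ_i−1) = 143−6 = 137; sign = (−1)^137 = -1.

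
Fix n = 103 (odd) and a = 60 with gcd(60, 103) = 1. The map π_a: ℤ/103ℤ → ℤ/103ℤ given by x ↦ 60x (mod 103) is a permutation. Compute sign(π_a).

+1

Orbit of 8 under x↦60x: [8, 68, 63, 72, 97, 52, 30]… (length divides ord_103(60)).
Cycle lengths of π_60 on ℤ/103ℤ: [51, 51, 1]; 3 cycles in total.
With 3 cycles on 103 points, sign = (−1)^{103−3} = +1.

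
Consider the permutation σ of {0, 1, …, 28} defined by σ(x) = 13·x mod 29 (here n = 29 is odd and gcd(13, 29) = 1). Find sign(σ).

+1

Trace 1: π^k(1) = [1, 13, 24, 22, 25, 6, 20] for k=0..6.
Cycle lengths of π_13 on ℤ/29ℤ: [14, 14, 1]; 3 cycles in total.
Σ(ℓ_i−1) = 29−3 = 26; sign = (−1)^26 = +1.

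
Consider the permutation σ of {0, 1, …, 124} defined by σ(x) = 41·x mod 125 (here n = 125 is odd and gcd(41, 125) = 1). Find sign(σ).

+1

Start at x=6: 6 → 121 → 86 → 26 → 66 → 81 → 71 → … (one orbit).
13 cycles of lengths [25, 25, 25, 25, 5, 5, 5, 5, 1, 1, 1, 1, 1].
13 cycles on 125: each ℓ→(−1)^(ℓ−1), product (−1)^112 = +1.
Zolotarev: (41|125) = +1, matching the cycle-count sign.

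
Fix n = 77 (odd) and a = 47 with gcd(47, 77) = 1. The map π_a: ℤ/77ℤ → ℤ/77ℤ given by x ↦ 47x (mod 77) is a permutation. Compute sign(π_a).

Start at x=58: 58 → 31 → 71 → 26 → 67 → 69 → 9 → … (one orbit).
π_47 has 6 disjoint cycles with lengths [30, 30, 6, 5, 5, 1] on {0,…,76}.
n − c = 77 − 6 = 71; sign = (−1)^71 = -1.
The Jacobi symbol (47|77) = -1 (Zolotarev) agrees.

-1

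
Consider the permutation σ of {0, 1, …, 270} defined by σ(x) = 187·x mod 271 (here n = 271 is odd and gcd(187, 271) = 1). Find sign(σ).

+1

Start at x=244: 244 → 100 → 1 → 187 → 10 → 244 (one orbit).
55 cycles of lengths [5, 5, 5, 5, 5, 5, 5, 5, 5, 5, 5, 5, 5, 5, 5, 5, 5, 5, 5, 5, 5, 5, 5, 5, 5, 5, 5, 5, 5, 5, 5, 5, 5, 5, 5, 5, 5, 5, 5, 5, 5, 5, 5, 5, 5, 5, 5, 5, 5, 5, 5, 5, 5, 5, 1].
n − c = 271 − 55 = 216; sign = (−1)^216 = +1.
Via Zolotarev, sign(π_{187}) = (187|271) = +1.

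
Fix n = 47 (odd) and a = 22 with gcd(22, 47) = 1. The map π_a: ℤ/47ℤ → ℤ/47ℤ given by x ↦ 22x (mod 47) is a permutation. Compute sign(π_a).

-1

Orbit of 16 under x↦22x: [16, 23, 36, 40, 34, 43, 6]… (length divides ord_47(22)).
2 cycles of lengths [46, 1].
Σ(ℓ_i−1) = 47−2 = 45; sign = (−1)^45 = -1.
The Jacobi symbol (22|47) = -1 (Zolotarev) agrees.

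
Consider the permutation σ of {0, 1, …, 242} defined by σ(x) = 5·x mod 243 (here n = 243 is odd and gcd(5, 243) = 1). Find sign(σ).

-1

Start at x=164: 164 → 91 → 212 → 88 → 197 → 13 → 65 → … (one orbit).
π_5 has 6 disjoint cycles with lengths [162, 54, 18, 6, 2, 1] on {0,…,242}.
n − c = 243 − 6 = 237; sign = (−1)^237 = -1.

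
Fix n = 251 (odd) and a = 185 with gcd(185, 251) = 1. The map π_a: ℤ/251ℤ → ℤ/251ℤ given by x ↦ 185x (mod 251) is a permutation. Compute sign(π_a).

Start at x=121: 121 → 46 → 227 → 78 → 123 → 165 → 154 → … (one orbit).
π_185 has 2 disjoint cycles with lengths [250, 1] on {0,…,250}.
n − c = 251 − 2 = 249; sign = (−1)^249 = -1.
Check: (185/251) = -1 by Zolotarev.

-1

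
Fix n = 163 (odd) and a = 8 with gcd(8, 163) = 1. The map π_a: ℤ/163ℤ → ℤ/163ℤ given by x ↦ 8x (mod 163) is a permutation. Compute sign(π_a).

Orbit of 85 under x↦8x: [85, 28, 61, 162, 155, 99, 140]… (length divides ord_163(8)).
Cycle type of π: 54×3 + 1; total 4 cycles.
With 4 cycles on 163 points, sign = (−1)^{163−4} = -1.
Via Zolotarev, sign(π_{8}) = (8|163) = -1.

-1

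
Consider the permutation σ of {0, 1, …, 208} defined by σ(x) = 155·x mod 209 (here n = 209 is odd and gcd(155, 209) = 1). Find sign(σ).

-1

Orbit of 100 under x↦155x: [100, 34, 45, 78, 177, 56, 111]… (length divides ord_209(155)).
Cycle lengths of π_155 on ℤ/209ℤ: [18, 18, 18, 18, 18, 18, 18, 18, 18, 18, 18, 1, 1, 1, 1, 1, 1, 1, 1, 1, 1, 1]; 22 cycles in total.
22 cycles on 209: each ℓ→(−1)^(ℓ−1), product (−1)^187 = -1.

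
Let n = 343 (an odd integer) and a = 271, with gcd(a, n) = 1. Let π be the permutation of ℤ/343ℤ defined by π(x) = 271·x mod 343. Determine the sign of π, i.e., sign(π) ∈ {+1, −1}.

-1

Trace 187: π^k(187) = [187, 256, 90, 37, 80, 71, 33] for k=0..6.
Cycle type of π: 294 + 42 + 6 + 1; total 4 cycles.
Σ(ℓ_i−1) = 343−4 = 339; sign = (−1)^339 = -1.
Check: (271/343) = -1 by Zolotarev.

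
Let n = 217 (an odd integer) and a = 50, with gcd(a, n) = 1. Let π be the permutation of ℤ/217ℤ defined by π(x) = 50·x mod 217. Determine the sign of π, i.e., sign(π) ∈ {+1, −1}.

+1

Orbit of 1 under x↦50x: [1, 50, 113, 8, 183, 36, 64]… (length divides ord_217(50)).
Decompose π into cycles: lengths [15, 15, 15, 15, 15, 15, 15, 15, 15, 15, 15, 15, 15, 15, 1, 1, 1, 1, 1, 1, 1] (21 cycles, including the fixed point 0).
n − c = 217 − 21 = 196; sign = (−1)^196 = +1.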